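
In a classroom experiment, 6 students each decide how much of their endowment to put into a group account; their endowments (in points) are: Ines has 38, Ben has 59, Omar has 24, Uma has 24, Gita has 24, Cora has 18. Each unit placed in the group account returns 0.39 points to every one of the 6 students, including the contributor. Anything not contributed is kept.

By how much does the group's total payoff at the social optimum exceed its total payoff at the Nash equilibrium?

The private return per contributed unit is 0.39 < 1 for everyone, so the Nash equilibrium is zero contribution and the group total is Σ E_j = 38 + 59 + 24 + 24 + 24 + 18 = 187.
Each contributed unit returns 2.340 to the group, so the social optimum is full contribution by everyone: group total = 2.340 × 187 = 437.58.
Efficiency loss = (2.340 − 1) × 187 = 250.58.

250.58 points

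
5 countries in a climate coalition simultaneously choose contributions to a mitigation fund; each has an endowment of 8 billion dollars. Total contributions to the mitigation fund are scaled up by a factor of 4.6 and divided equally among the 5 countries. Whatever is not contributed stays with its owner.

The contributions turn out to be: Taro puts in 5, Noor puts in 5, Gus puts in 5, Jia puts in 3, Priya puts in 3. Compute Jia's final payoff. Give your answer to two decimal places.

24.32 billion dollars

Total contributed: 5 + 5 + 5 + 3 + 3 = 21.
Each receives 4.6 × 21 / 5 = 19.32 from the mitigation fund.
Jia keeps 8 − 3 = 5, so Jia's payoff is 5 + 19.32 = 24.32.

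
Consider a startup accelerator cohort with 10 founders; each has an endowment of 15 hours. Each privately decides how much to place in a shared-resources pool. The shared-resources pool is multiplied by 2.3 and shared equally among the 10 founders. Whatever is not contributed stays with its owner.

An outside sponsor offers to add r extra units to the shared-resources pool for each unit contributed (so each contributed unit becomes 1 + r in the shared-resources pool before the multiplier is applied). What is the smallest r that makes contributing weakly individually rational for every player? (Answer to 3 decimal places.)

3.348

With matching at rate r, one contributed unit becomes (1 + r) in the shared-resources pool and returns 2.3 × (1 + r) / 10 to the contributor.
Setting this equal to 1: 1 + r = 10/2.3 = 4.3478.
So the minimum matching rate is r = 4.3478 − 1 = 3.348.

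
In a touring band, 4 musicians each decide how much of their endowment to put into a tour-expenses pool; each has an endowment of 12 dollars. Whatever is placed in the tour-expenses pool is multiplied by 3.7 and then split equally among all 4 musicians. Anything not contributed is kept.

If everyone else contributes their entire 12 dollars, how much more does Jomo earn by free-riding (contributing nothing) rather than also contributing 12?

Switching from a contribution of 12 to 0 lets Jomo keep an extra 12 dollars, but lowers the tour-expenses pool by 12, which costs Jomo their own share of that drop: 3.7/4 × 12 = 11.10.
Net gain = 12 − 11.10 = 0.90. The private return per contributed unit (0.9250) is below 1, so free-riding is indeed the best response regardless of what the others do.

0.90 dollars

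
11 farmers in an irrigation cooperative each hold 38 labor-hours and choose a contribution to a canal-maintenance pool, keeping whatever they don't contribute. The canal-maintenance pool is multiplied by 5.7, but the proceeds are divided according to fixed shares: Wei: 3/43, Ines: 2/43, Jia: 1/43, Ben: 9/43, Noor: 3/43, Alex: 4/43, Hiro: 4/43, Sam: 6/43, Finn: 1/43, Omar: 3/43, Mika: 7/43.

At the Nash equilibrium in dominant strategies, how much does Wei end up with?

Each unit j contributes comes back to j as 5.7 × (j's share), so j prefers to contribute only if that share exceeds 1/5.7 = 0.1754; otherwise keeping the unit dominates.
Ben alone (share 9/43) is above the threshold, contributing 38; the remaining 10 contribute 0. Total contributed: 38.
Wei keeps 38 and receives 5.7 × 38 × 3/43 = 15.11 from the canal-maintenance pool, for a payoff of 53.11.

53.11 labor-hours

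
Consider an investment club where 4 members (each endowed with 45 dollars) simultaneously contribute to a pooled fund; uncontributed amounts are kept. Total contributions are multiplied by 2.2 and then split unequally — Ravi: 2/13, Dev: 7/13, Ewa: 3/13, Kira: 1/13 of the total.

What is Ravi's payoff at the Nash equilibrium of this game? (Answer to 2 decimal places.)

A player with share s gets back 2.2·s per unit contributed, so full contribution is dominant for anyone with s > 1/2.2 = 0.4545 and zero contribution is dominant for anyone below.
Only Dev (7/13) clears that bar, contributing 45; the remaining 3 contribute 0. Total contributed: 45.
Ravi keeps 45 and receives 2.2 × 45 × 2/13 = 15.23 from the pooled fund, for a payoff of 60.23.

60.23 dollars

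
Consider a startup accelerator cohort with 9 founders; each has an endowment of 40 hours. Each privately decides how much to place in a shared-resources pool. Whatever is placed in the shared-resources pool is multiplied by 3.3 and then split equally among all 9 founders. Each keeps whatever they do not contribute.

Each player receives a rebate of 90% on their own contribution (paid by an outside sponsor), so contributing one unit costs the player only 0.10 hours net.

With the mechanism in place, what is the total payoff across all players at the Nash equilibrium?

The effective private return per unit is now (3.3/9) / 0.10 = 3.6667 > 1, so every player's dominant strategy flips to full contribution.
At the Nash equilibrium everyone contributes 40. Group total payoff = 9 × (40 × 0.90 + 3.3 × 40) = 1512.00.

1512.00 hours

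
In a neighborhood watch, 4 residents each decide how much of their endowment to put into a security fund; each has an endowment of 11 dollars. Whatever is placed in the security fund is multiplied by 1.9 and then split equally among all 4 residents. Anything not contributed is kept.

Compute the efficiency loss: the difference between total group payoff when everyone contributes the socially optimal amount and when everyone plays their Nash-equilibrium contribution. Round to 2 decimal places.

39.60 dollars

Each contributed unit returns 1.9/4 = 0.4750 to its contributor — below 1 — so contributing 0 is dominant for every player. At the Nash equilibrium everyone keeps their 11, and the group total is 4 × 11 = 44.
Each contributed unit returns 1.900 to the group as a whole (0.4750 to each of 4 players), which exceeds 1, so the social optimum is full contribution: group total = 1.900 × 44 = 83.60.
Efficiency loss = 83.60 − 44 = 39.60.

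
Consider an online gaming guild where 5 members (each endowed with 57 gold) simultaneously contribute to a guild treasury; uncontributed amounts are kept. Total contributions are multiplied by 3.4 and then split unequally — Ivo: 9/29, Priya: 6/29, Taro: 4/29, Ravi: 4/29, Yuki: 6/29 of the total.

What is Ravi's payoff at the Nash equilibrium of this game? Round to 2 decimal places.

83.73 gold

Player j's private return per contributed unit is 3.4 × (j's share). Contributing is weakly dominant for j when that share is at least 1/3.4 = 0.2941, and contributing 0 is dominant otherwise.
Only Ivo (9/29) clears that bar, contributing 57; the remaining 4 contribute 0. Total contributed: 57.
Ravi keeps 57 and receives 3.4 × 57 × 4/29 = 26.73 from the guild treasury, for a payoff of 83.73.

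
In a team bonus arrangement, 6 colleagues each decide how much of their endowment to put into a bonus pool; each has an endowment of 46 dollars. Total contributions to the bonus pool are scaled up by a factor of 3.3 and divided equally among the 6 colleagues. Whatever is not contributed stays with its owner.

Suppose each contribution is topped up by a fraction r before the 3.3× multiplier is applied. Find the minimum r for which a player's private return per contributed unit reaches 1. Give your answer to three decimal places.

0.818

With matching at rate r, one contributed unit becomes (1 + r) in the bonus pool and returns 3.3 × (1 + r) / 6 to the contributor.
Setting this equal to 1: 1 + r = 6/3.3 = 1.8182.
So the minimum matching rate is r = 1.8182 − 1 = 0.818.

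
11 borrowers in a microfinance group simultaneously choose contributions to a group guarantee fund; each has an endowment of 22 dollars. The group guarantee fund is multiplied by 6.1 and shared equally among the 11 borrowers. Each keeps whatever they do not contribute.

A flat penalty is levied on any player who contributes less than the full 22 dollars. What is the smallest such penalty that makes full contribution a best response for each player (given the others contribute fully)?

9.80 dollars

Given the others contribute fully, the best deviation is to contribute 0 (any partial contribution still incurs the fine and gives up units whose private return 0.5545 is below 1).
Deviating from 22 to 0 saves 22 dollars but forfeits the deviator's share of the drop in the group guarantee fund: 6.1/11 × 22 = 12.20.
So the deviation gain is 22 − 12.20 = 9.80, and the fine must be at least 9.80 dollars to wipe it out.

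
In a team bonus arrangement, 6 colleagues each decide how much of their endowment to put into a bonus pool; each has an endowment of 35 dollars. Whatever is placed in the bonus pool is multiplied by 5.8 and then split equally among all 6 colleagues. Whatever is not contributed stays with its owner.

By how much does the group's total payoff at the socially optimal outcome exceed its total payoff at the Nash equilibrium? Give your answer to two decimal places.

1008.00 dollars

Each contributed unit returns 5.8/6 = 0.9667 to its contributor — below 1 — so contributing 0 is dominant for every player. At the Nash equilibrium everyone keeps their 35, and the group total is 6 × 35 = 210.
Each contributed unit returns 5.800 to the group as a whole (0.9667 to each of 6 players), which exceeds 1, so the social optimum is full contribution: group total = 5.800 × 210 = 1218.00.
Efficiency loss = 1218.00 − 210 = 1008.00.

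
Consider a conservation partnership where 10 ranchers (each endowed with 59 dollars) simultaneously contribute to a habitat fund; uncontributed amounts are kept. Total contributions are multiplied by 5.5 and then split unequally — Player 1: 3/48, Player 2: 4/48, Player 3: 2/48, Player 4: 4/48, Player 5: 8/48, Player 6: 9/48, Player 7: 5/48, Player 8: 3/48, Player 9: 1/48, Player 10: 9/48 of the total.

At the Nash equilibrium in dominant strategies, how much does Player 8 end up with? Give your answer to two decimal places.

99.56 dollars

Player j's private return per contributed unit is 5.5 × (j's share). Contributing is weakly dominant for j when that share is at least 1/5.5 = 0.1818, and contributing 0 is dominant otherwise.
Player 6 and Player 10 clear that bar, contributing 59 each; the remaining 8 contribute 0. Total contributed: 118.
Player 8 keeps 59 and receives 5.5 × 118 × 3/48 = 40.56 from the habitat fund, for a payoff of 99.56.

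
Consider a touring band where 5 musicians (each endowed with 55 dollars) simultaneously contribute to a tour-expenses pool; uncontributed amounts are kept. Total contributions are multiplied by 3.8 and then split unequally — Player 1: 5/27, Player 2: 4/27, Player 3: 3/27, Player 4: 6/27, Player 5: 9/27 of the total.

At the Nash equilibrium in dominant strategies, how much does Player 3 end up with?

78.22 dollars

Player j's private return per contributed unit is 3.8 × (j's share). Contributing is weakly dominant for j when that share is at least 1/3.8 = 0.2632, and contributing 0 is dominant otherwise.
The only share above 0.2632 is Player 5's 9/27, contributing 55; the remaining 4 contribute 0. Total contributed: 55.
Player 3 keeps 55 and receives 3.8 × 55 × 3/27 = 23.22 from the tour-expenses pool, for a payoff of 78.22.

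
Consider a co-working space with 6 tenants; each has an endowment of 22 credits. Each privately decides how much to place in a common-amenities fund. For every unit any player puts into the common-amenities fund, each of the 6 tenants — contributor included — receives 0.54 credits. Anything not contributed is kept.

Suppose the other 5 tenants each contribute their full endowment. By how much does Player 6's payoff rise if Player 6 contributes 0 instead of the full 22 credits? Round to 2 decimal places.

10.12 credits

Switching from a contribution of 22 to 0 lets Player 6 keep an extra 22 credits, but lowers the common-amenities fund by 22, which costs Player 6 their own share of that drop: 0.54 × 22 = 11.88.
Net gain = 22 − 11.88 = 10.12. The private return per contributed unit (0.54) is below 1, so free-riding is indeed the best response regardless of what the others do.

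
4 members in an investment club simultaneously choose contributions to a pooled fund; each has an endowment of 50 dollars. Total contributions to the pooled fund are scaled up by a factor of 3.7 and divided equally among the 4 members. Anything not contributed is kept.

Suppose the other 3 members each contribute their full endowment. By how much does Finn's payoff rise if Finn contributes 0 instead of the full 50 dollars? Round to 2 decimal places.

3.75 dollars

Switching from a contribution of 50 to 0 lets Finn keep an extra 50 dollars, but lowers the pooled fund by 50, which costs Finn their own share of that drop: 3.7/4 × 50 = 46.25.
Net gain = 50 − 46.25 = 3.75. The private return per contributed unit (0.9250) is below 1, so free-riding is indeed the best response regardless of what the others do.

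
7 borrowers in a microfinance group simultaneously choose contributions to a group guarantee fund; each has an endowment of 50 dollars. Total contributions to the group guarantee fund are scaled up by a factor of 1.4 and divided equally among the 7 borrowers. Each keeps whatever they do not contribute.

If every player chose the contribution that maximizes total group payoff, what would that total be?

Each contributed unit returns 1.400 to the group as a whole (0.2000 to each of 7 players), which exceeds 1, so the social optimum is full contribution: group total = 1.400 × 350 = 490.00.

490.00 dollars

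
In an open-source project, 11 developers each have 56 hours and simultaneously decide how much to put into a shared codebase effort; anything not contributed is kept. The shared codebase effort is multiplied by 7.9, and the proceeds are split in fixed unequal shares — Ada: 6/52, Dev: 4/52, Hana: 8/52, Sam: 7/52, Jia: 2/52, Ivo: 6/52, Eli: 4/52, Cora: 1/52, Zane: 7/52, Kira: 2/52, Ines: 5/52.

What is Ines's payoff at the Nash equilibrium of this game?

183.62 hours

A player with share s gets back 7.9·s per unit contributed, so full contribution is dominant for anyone with s > 1/7.9 = 0.1266 and zero contribution is dominant for anyone below.
Hana, Sam and Zane are above the threshold, contributing 56 each; the remaining 8 contribute 0. Total contributed: 168.
Ines keeps 56 and receives 7.9 × 168 × 5/52 = 127.62 from the shared codebase effort, for a payoff of 183.62.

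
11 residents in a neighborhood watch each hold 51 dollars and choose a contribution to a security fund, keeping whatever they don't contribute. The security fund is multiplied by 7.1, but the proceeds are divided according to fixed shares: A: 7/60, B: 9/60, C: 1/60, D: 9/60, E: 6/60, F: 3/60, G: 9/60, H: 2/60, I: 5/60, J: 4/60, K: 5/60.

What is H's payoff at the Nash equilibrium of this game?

For player j, contributing a unit is worthwhile iff 7.1 × (j's share) ≥ 1, i.e. iff j's share is at least 0.1408.
B, D and G clear that bar, contributing 51 each; the remaining 8 contribute 0. Total contributed: 153.
H keeps 51 and receives 7.1 × 153 × 2/60 = 36.21 from the security fund, for a payoff of 87.21.

87.21 dollars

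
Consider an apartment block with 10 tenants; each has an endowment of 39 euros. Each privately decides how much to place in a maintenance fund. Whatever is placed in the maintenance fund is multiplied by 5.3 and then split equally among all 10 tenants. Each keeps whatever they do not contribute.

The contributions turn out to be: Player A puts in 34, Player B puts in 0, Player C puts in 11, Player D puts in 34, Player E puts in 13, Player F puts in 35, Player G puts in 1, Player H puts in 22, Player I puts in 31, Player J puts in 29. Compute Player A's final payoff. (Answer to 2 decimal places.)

116.30 euros

Total contributed: 34 + 0 + 11 + 34 + 13 + 35 + 1 + 22 + 31 + 29 = 210.
Each receives 5.3 × 210 / 10 = 111.30 from the maintenance fund.
Player A keeps 39 − 34 = 5, so Player A's payoff is 5 + 111.30 = 116.30.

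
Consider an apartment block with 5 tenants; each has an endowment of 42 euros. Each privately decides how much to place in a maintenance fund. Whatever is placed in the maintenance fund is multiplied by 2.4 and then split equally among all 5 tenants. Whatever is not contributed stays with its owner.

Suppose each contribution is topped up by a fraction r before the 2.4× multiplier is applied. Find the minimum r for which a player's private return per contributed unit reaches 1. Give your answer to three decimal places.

With matching at rate r, one contributed unit becomes (1 + r) in the maintenance fund and returns 2.4 × (1 + r) / 5 to the contributor.
Setting this equal to 1: 1 + r = 5/2.4 = 2.0833.
So the minimum matching rate is r = 2.0833 − 1 = 1.083.

1.083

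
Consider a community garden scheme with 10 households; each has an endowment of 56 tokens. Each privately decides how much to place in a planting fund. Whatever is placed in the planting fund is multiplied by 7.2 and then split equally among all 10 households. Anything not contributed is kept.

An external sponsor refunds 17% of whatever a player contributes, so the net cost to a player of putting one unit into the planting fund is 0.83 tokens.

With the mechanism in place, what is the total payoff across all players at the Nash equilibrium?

560.00 tokens

Even with the mechanism, each unit contributed returns only (7.2/10) / 0.83 = 0.8675 per unit of net cost, so contributing nothing is still dominant.
At the Nash equilibrium no one contributes; group total payoff = 10 × 56 = 560.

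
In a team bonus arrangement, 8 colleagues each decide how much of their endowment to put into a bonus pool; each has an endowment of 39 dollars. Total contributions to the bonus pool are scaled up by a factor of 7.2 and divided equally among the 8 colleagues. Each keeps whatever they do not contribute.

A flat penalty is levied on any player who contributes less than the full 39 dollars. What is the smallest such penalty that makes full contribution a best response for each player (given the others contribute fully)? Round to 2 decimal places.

Given the others contribute fully, the best deviation is to contribute 0 (any partial contribution still incurs the fine and gives up units whose private return 0.9000 is below 1).
Deviating from 39 to 0 saves 39 dollars but forfeits the deviator's share of the drop in the bonus pool: 7.2/8 × 39 = 35.10.
So the deviation gain is 39 − 35.10 = 3.90, and the fine must be at least 3.90 dollars to wipe it out.

3.90 dollars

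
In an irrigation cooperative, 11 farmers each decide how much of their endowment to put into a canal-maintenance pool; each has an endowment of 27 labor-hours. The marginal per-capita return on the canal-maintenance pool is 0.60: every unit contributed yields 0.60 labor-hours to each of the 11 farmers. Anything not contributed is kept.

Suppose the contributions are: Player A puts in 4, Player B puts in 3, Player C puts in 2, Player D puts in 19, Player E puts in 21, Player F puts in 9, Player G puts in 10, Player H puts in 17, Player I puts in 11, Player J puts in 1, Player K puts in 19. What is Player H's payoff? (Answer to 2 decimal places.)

79.60 labor-hours

Total contributed: 4 + 3 + 2 + 19 + 21 + 9 + 10 + 17 + 11 + 1 + 19 = 116.
Each receives 0.60 × 116 = 69.60 from the canal-maintenance pool.
Player H keeps 27 − 17 = 10, so Player H's payoff is 10 + 69.60 = 79.60.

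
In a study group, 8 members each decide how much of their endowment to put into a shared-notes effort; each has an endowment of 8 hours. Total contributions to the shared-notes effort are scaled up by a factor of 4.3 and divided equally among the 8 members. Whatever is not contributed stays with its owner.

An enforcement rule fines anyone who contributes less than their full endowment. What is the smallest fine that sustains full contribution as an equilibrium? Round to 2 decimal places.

Given the others contribute fully, the best deviation is to contribute 0 (any partial contribution still incurs the fine and gives up units whose private return 0.5375 is below 1).
Deviating from 8 to 0 saves 8 hours but forfeits the deviator's share of the drop in the shared-notes effort: 4.3/8 × 8 = 4.30.
So the deviation gain is 8 − 4.30 = 3.70, and the fine must be at least 3.70 hours to wipe it out.

3.70 hours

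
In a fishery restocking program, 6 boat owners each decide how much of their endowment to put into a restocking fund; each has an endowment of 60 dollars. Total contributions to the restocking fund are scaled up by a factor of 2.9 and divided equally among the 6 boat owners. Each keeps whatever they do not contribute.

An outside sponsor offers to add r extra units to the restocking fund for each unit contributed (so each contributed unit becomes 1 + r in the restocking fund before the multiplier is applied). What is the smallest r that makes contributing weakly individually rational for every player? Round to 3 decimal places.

With matching at rate r, one contributed unit becomes (1 + r) in the restocking fund and returns 2.9 × (1 + r) / 6 to the contributor.
Setting this equal to 1: 1 + r = 6/2.9 = 2.0690.
So the minimum matching rate is r = 2.0690 − 1 = 1.069.

1.069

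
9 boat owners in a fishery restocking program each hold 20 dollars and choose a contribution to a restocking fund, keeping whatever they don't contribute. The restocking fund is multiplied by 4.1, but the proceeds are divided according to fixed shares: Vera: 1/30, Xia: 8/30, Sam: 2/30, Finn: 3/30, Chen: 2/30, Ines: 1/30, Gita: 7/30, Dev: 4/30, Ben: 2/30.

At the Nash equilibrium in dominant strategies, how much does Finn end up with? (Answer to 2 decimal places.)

For player j, contributing a unit is worthwhile iff 4.1 × (j's share) ≥ 1, i.e. iff j's share is at least 0.2439.
Xia alone (share 8/30) is above the threshold, contributing 20; the remaining 8 contribute 0. Total contributed: 20.
Finn keeps 20 and receives 4.1 × 20 × 3/30 = 8.20 from the restocking fund, for a payoff of 28.20.

28.20 dollars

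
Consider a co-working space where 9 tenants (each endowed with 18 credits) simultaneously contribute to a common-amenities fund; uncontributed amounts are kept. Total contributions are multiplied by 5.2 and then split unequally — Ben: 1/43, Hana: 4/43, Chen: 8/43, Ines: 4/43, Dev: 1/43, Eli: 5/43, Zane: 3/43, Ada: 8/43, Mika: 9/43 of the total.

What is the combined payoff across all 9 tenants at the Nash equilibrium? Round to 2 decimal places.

237.60 credits

A player with share s gets back 5.2·s per unit contributed, so full contribution is dominant for anyone with s > 1/5.2 = 0.1923 and zero contribution is dominant for anyone below.
The only share above 0.1923 is Mika's 9/43, contributing 18; the remaining 8 contribute 0. Total contributed: 18.
The common-amenities fund pays out 5.2 × 18 = 93.60 in total (split across the unequal shares, but the aggregate is all that matters for the group sum).
The 8 free-riders keep 18 each, adding 144. Group total = 144 + 93.60 = 237.60.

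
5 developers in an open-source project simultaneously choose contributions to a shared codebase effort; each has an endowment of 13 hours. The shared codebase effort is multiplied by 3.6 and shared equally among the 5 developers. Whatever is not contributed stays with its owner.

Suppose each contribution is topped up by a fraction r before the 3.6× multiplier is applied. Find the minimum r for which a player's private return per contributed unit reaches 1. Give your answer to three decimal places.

With matching at rate r, one contributed unit becomes (1 + r) in the shared codebase effort and returns 3.6 × (1 + r) / 5 to the contributor.
Setting this equal to 1: 1 + r = 5/3.6 = 1.3889.
So the minimum matching rate is r = 1.3889 − 1 = 0.389.

0.389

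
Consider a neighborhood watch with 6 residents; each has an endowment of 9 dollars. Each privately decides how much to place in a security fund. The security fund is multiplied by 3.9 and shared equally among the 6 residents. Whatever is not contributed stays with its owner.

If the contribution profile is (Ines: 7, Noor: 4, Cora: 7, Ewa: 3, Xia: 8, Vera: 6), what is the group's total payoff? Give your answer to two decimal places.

Total contributed: 7 + 4 + 7 + 3 + 8 + 6 = 35; total kept: 6 × 9 − 35 = 19.
The security fund pays out 3.9 × 35 = 136.50 in aggregate.
Group total = 19 + 136.50 = 155.50.

155.50 dollars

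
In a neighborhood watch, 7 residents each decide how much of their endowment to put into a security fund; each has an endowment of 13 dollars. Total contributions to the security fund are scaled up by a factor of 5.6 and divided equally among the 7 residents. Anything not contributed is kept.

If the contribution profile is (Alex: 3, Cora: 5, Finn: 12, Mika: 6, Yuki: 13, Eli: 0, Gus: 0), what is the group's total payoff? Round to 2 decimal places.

270.40 dollars

Total contributed: 3 + 5 + 12 + 6 + 13 + 0 + 0 = 39; total kept: 7 × 13 − 39 = 52.
The security fund pays out 5.6 × 39 = 218.40 in aggregate.
Group total = 52 + 218.40 = 270.40.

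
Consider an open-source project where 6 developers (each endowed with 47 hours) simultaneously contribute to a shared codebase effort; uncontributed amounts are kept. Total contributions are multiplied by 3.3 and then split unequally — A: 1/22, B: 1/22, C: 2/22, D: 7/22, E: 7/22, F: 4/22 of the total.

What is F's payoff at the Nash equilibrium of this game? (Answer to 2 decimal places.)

103.40 hours

A player with share s gets back 3.3·s per unit contributed, so full contribution is dominant for anyone with s > 1/3.3 = 0.3030 and zero contribution is dominant for anyone below.
The shares above 0.3030 belong to D and E, contributing 47 each; the remaining 4 contribute 0. Total contributed: 94.
F keeps 47 and receives 3.3 × 94 × 4/22 = 56.40 from the shared codebase effort, for a payoff of 103.40.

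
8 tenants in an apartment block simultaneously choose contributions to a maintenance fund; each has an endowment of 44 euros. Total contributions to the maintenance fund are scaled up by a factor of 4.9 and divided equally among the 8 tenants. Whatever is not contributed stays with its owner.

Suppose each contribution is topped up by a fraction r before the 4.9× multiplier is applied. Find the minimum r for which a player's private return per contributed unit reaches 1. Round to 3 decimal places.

0.633

With matching at rate r, one contributed unit becomes (1 + r) in the maintenance fund and returns 4.9 × (1 + r) / 8 to the contributor.
Setting this equal to 1: 1 + r = 8/4.9 = 1.6327.
So the minimum matching rate is r = 1.6327 − 1 = 0.633.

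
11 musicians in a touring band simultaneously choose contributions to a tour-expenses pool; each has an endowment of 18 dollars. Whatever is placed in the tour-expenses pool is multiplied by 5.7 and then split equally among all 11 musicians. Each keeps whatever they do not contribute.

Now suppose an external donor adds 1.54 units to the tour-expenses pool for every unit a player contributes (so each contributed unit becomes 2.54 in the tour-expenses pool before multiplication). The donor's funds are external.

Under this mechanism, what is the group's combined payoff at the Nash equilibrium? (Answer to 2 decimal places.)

2866.64 dollars

With the mechanism, a contributed unit returns 5.7 × 2.54 / 11 = 1.3162 per unit of net cost to the contributor — now above 1 — so contributing fully is weakly dominant for every player.
At the Nash equilibrium everyone contributes 18. Group total payoff = 5.7 × 2.54 × 198 = 2866.64.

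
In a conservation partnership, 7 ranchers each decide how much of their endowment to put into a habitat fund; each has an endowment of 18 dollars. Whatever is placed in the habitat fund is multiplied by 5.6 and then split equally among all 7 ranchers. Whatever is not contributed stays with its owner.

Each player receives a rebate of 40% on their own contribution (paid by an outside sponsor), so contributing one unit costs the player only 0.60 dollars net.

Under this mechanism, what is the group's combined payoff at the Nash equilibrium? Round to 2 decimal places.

The effective private return per unit is now (5.6/7) / 0.60 = 1.3333 > 1, so every player's dominant strategy flips to full contribution.
So the Nash equilibrium is full contribution by all 7; the group earns 7 × (18 × 0.40 + 5.6 × 18) = 756.00.

756.00 dollars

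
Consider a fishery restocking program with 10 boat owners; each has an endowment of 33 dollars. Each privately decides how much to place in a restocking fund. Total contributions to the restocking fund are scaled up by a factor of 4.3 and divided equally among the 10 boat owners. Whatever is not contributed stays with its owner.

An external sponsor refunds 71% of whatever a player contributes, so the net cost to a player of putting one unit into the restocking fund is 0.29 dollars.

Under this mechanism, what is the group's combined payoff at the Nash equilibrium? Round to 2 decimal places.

1653.30 dollars

With the mechanism, a contributed unit returns (4.3/10) / 0.29 = 1.4828 per unit of net cost to the contributor — now above 1 — so contributing fully is weakly dominant for every player.
At the Nash equilibrium everyone contributes 33. Group total payoff = 10 × (33 × 0.71 + 4.3 × 33) = 1653.30.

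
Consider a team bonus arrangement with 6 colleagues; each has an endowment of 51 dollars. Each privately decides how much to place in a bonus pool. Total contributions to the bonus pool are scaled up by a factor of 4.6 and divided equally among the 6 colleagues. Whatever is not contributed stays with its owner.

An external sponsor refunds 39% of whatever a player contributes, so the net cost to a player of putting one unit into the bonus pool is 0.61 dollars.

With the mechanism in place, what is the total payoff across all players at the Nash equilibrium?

The effective private return per unit is now (4.6/6) / 0.61 = 1.2568 > 1, so every player's dominant strategy flips to full contribution.
At the Nash equilibrium everyone contributes 51. Group total payoff = 6 × (51 × 0.39 + 4.6 × 51) = 1526.94.

1526.94 dollars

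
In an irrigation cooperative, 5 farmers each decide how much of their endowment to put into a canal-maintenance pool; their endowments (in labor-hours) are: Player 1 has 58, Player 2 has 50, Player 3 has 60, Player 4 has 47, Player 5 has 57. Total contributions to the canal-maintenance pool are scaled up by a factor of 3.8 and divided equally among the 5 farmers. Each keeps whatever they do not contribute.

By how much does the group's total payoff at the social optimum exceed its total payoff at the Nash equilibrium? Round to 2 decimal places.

The private return per contributed unit is 3.8/5 = 0.7600 < 1 for every player regardless of endowment, so the Nash equilibrium is zero contribution and the group total is Σ E_j = 58 + 50 + 60 + 47 + 57 = 272.
Each contributed unit returns 3.800 to the group, so the social optimum is full contribution by everyone: group total = 3.800 × 272 = 1033.60.
Efficiency loss = (3.800 − 1) × 272 = 761.60.

761.60 labor-hours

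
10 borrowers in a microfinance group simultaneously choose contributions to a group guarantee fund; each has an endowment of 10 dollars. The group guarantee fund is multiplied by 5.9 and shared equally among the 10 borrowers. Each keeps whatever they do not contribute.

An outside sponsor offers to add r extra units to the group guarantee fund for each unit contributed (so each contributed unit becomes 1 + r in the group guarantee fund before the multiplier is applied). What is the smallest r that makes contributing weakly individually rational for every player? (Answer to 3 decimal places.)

With matching at rate r, one contributed unit becomes (1 + r) in the group guarantee fund and returns 5.9 × (1 + r) / 10 to the contributor.
Setting this equal to 1: 1 + r = 10/5.9 = 1.6949.
So the minimum matching rate is r = 1.6949 − 1 = 0.695.

0.695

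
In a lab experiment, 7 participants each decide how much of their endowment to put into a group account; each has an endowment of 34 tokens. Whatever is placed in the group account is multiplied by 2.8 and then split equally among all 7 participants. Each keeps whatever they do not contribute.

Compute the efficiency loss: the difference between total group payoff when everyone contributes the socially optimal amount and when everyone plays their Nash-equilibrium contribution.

428.40 tokens

Each contributed unit returns 2.8/7 = 0.4000 to its contributor — below 1 — so contributing 0 is dominant for every player. At the Nash equilibrium everyone keeps their 34, and the group total is 7 × 34 = 238.
Each contributed unit returns 2.800 to the group as a whole (0.4000 to each of 7 players), which exceeds 1, so the social optimum is full contribution: group total = 2.800 × 238 = 666.40.
Efficiency loss = 666.40 − 238 = 428.40.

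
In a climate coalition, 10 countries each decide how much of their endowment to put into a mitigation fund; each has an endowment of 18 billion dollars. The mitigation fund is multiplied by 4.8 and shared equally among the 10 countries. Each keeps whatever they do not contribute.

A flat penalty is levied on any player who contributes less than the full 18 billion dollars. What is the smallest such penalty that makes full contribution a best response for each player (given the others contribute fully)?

Given the others contribute fully, the best deviation is to contribute 0 (any partial contribution still incurs the fine and gives up units whose private return 0.4800 is below 1).
Deviating from 18 to 0 saves 18 billion dollars but forfeits the deviator's share of the drop in the mitigation fund: 4.8/10 × 18 = 8.64.
So the deviation gain is 18 − 8.64 = 9.36, and the fine must be at least 9.36 billion dollars to wipe it out.

9.36 billion dollars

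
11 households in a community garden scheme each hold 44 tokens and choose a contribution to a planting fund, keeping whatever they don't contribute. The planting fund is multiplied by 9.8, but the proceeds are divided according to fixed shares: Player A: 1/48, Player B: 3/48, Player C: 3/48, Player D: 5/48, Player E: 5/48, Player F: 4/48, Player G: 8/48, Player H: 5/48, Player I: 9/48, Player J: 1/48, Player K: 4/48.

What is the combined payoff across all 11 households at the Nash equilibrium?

A player with share s gets back 9.8·s per unit contributed, so full contribution is dominant for anyone with s > 1/9.8 = 0.1020 and zero contribution is dominant for anyone below.
Player D, Player E, Player G, Player H and Player I are above the threshold, contributing 44 each; the remaining 6 contribute 0. Total contributed: 220.
The planting fund pays out 9.8 × 220 = 2156.00 in total (split across the unequal shares, but the aggregate is all that matters for the group sum).
The 6 free-riders keep 44 each, adding 264. Group total = 264 + 2156.00 = 2420.00.

2420.00 tokens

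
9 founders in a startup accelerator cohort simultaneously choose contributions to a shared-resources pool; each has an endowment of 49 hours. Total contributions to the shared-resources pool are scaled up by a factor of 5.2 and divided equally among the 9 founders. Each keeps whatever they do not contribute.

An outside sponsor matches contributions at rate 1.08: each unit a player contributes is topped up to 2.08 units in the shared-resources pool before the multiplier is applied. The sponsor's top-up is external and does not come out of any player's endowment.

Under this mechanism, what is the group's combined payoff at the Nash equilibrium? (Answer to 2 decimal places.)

4769.86 hours

With the mechanism, a contributed unit returns 5.2 × 2.08 / 9 = 1.2018 per unit of net cost to the contributor — now above 1 — so contributing fully is weakly dominant for every player.
So the Nash equilibrium is full contribution by all 9; the group earns 5.2 × 2.08 × 441 = 4769.86.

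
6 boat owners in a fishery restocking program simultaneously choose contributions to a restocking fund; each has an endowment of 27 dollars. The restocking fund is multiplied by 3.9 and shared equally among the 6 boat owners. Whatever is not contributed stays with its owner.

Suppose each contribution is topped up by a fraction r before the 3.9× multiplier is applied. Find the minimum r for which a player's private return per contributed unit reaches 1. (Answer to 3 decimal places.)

With matching at rate r, one contributed unit becomes (1 + r) in the restocking fund and returns 3.9 × (1 + r) / 6 to the contributor.
Setting this equal to 1: 1 + r = 6/3.9 = 1.5385.
So the minimum matching rate is r = 1.5385 − 1 = 0.538.

0.538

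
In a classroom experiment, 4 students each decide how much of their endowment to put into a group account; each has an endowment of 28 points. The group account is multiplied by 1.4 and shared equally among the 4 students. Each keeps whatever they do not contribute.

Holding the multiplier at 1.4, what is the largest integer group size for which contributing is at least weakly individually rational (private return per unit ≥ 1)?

1

Private return per unit is 1.4/(group size), which is ≥ 1 whenever the group size is ≤ 1.4.
The largest such integer is 1.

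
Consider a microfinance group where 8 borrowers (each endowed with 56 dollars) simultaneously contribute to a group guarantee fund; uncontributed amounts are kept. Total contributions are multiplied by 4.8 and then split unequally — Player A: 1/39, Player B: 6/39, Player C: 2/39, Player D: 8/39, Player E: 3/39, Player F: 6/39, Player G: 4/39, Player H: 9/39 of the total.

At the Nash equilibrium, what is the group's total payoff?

660.80 dollars

For player j, contributing a unit is worthwhile iff 4.8 × (j's share) ≥ 1, i.e. iff j's share is at least 0.2083.
Only Player H (9/39) clears that bar, contributing 56; the remaining 7 contribute 0. Total contributed: 56.
The group guarantee fund pays out 4.8 × 56 = 268.80 in total (split across the unequal shares, but the aggregate is all that matters for the group sum).
The 7 free-riders keep 56 each, adding 392. Group total = 392 + 268.80 = 660.80.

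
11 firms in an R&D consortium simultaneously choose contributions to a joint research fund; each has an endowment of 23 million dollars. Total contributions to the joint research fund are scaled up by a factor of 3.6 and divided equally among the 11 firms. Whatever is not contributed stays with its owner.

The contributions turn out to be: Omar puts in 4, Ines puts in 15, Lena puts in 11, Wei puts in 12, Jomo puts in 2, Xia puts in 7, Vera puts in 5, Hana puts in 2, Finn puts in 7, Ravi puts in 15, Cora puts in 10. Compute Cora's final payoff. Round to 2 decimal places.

42.45 million dollars

Total contributed: 4 + 15 + 11 + 12 + 2 + 7 + 5 + 2 + 7 + 15 + 10 = 90.
Each receives 3.6 × 90 / 11 = 29.45 from the joint research fund.
Cora keeps 23 − 10 = 13, so Cora's payoff is 13 + 29.45 = 42.45.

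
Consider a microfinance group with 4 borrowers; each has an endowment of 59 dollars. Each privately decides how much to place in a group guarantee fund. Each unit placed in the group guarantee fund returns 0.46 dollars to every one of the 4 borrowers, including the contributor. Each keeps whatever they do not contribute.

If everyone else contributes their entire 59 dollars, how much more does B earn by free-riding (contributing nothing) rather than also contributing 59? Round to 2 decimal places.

31.86 dollars

Switching from a contribution of 59 to 0 lets B keep an extra 59 dollars, but lowers the group guarantee fund by 59, which costs B their own share of that drop: 0.46 × 59 = 27.14.
Net gain = 59 − 27.14 = 31.86. The private return per contributed unit (0.46) is below 1, so free-riding is indeed the best response regardless of what the others do.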